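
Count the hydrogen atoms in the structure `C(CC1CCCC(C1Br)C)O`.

Hydrogens are implicit in SMILES; fill each atom to its normal valence:
  5 × C: 2 H each → 10
  3 × C: 1 H each → 3
  1 × Br: no H
  1 × C: 3 H
  1 × O: 1 H
  Total hydrogens = 17.

17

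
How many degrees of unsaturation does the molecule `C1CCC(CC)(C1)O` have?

Molecular formula from the SMILES: C7H14O.
DoU = (2C + 2 + N − H − X)/2 = (2·7 + 2 + 0 − 14 − 0)/2 = 2/2 = 1.
(Structurally: 1 ring(s) + 0 π bond(s) = 1.)

1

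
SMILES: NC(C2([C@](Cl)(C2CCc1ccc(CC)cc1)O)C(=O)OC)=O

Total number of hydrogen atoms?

20

Hydrogens are implicit in SMILES; fill each atom to its normal valence:
  4 × C (aromatic): 1 H each → 4
  4 × C: no H
  3 × C: 2 H each → 6
  3 × O: no H
  2 × C: 3 H each → 6
  2 × C (aromatic): no H
  1 × C: 1 H
  1 × Cl: no H
  1 × N: 2 H
  1 × O: 1 H
  Total hydrogens = 20.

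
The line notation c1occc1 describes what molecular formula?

Heavy atoms from the SMILES: 4 C, 1 O.
Implicit hydrogens by atom environment:
  4 × C (aromatic): 1 H each → 4
  1 × O (aromatic): no H
  Total hydrogens = 4.
Molecular formula: C4H4O

C4H4O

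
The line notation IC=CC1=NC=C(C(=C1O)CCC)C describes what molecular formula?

Heavy atoms from the SMILES: 11 C, 1 I, 1 N, 1 O.
Implicit hydrogens by atom environment:
  4 × C (aromatic): no H
  2 × C: 3 H each → 6
  2 × C: 2 H each → 4
  2 × C: 1 H each → 2
  1 × C (aromatic): 1 H
  1 × I: no H
  1 × N (aromatic): no H
  1 × O: 1 H
  Total hydrogens = 14.
Molecular formula: C11H14INO

C11H14INO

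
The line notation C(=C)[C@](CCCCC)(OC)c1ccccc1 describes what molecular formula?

C15H22O

Heavy atoms from the SMILES: 15 C, 1 O.
Implicit hydrogens by atom environment:
  5 × C: 2 H each → 10
  5 × C (aromatic): 1 H each → 5
  2 × C: 3 H each → 6
  1 × C: 1 H
  1 × C: no H
  1 × C (aromatic): no H
  1 × O: no H
  Total hydrogens = 22.
Molecular formula: C15H22O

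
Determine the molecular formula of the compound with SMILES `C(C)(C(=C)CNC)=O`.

C6H11NO

Heavy atoms from the SMILES: 6 C, 1 N, 1 O.
Implicit hydrogens by atom environment:
  2 × C: 3 H each → 6
  2 × C: 2 H each → 4
  2 × C: no H
  1 × N: 1 H
  1 × O: no H
  Total hydrogens = 11.
Molecular formula: C6H11NO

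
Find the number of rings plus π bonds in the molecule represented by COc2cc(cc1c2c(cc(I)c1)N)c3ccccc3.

11

Molecular formula from the SMILES: C17H14INO.
DoU = (2C + 2 + N − H − X)/2 = (2·17 + 2 + 1 − 14 − 1)/2 = 22/2 = 11.
(Structurally: 3 ring(s) + 8 π bond(s) = 11.)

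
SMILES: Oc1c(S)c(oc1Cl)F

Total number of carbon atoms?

The symbol for carbon appears 4 times in the SMILES. Lowercase c denotes aromatic carbon and counts toward C.

4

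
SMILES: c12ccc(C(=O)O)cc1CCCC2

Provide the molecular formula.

C11H12O2

Heavy atoms from the SMILES: 11 C, 2 O.
Implicit hydrogens by atom environment:
  4 × C: 2 H each → 8
  3 × C (aromatic): 1 H each → 3
  3 × C (aromatic): no H
  1 × C: no H
  1 × O: 1 H
  1 × O: no H
  Total hydrogens = 12.
Molecular formula: C11H12O2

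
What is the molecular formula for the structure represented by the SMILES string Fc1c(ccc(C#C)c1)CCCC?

C12H13F

Heavy atoms from the SMILES: 12 C, 1 F.
Implicit hydrogens by atom environment:
  3 × C: 2 H each → 6
  3 × C (aromatic): 1 H each → 3
  3 × C (aromatic): no H
  1 × C: 3 H
  1 × C: 1 H
  1 × C: no H
  1 × F: no H
  Total hydrogens = 13.
Molecular formula: C12H13F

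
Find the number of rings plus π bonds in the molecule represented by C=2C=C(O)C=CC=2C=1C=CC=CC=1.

Molecular formula from the SMILES: C12H10O.
DoU = (2C + 2 + N − H − X)/2 = (2·12 + 2 + 0 − 10 − 0)/2 = 16/2 = 8.
(Structurally: 2 ring(s) + 6 π bond(s) = 8.)

8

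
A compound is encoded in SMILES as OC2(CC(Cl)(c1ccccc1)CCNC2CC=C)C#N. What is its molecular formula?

Heavy atoms from the SMILES: 16 C, 1 Cl, 2 N, 1 O.
Implicit hydrogens by atom environment:
  5 × C: 2 H each → 10
  5 × C (aromatic): 1 H each → 5
  3 × C: no H
  2 × C: 1 H each → 2
  1 × C (aromatic): no H
  1 × Cl: no H
  1 × N: 1 H
  1 × N: no H
  1 × O: 1 H
  Total hydrogens = 19.
Molecular formula: C16H19ClN2O

C16H19ClN2O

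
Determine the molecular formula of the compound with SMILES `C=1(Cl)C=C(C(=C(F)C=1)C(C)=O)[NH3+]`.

Heavy atoms from the SMILES: 8 C, 1 Cl, 1 F, 1 N, 1 O.
Implicit hydrogens by atom environment:
  4 × C (aromatic): no H
  2 × C (aromatic): 1 H each → 2
  1 × C: 3 H
  1 × C: no H
  1 × Cl: no H
  1 × F: no H
  1 × N (charge +1): 3 H
  1 × O: no H
  Total hydrogens = 8.
Net charge +1.
Molecular formula: C8H8ClFNO+

C8H8ClFNO+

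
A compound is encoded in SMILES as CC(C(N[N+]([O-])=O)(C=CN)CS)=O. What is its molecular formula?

C6H11N3O3S

Heavy atoms from the SMILES: 6 C, 3 N, 3 O, 1 S.
Implicit hydrogens by atom environment:
  2 × C: 1 H each → 2
  2 × C: no H
  2 × O: no H
  1 × C: 3 H
  1 × C: 2 H
  1 × N: 2 H
  1 × N: 1 H
  1 × N (charge +1): no H
  1 × O (charge -1): no H
  1 × S: 1 H
  Total hydrogens = 11.
Molecular formula: C6H11N3O3S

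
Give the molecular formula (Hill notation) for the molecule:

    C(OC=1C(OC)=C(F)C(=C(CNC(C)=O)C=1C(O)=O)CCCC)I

Heavy atoms from the SMILES: 16 C, 1 F, 1 I, 1 N, 5 O.
Implicit hydrogens by atom environment:
  6 × C (aromatic): no H
  5 × C: 2 H each → 10
  4 × O: no H
  3 × C: 3 H each → 9
  2 × C: no H
  1 × F: no H
  1 × I: no H
  1 × N: 1 H
  1 × O: 1 H
  Total hydrogens = 21.
Molecular formula: C16H21FINO5

C16H21FINO5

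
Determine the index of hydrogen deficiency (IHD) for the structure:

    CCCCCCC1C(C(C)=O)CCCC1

Molecular formula from the SMILES: C14H26O.
DoU = (2C + 2 + N − H − X)/2 = (2·14 + 2 + 0 − 26 − 0)/2 = 4/2 = 2.
(Structurally: 1 ring(s) + 1 π bond(s) = 2.)

2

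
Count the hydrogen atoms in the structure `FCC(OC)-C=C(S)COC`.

Hydrogens are implicit in SMILES; fill each atom to its normal valence:
  2 × C: 3 H each → 6
  2 × C: 2 H each → 4
  2 × C: 1 H each → 2
  2 × O: no H
  1 × C: no H
  1 × F: no H
  1 × S: 1 H
  Total hydrogens = 13.

13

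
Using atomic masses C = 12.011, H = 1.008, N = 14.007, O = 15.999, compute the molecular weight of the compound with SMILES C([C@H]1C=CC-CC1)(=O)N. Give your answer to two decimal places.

Molecular formula: C7H11NO.
M = 7×12.011 + 11×1.008 + 1×14.007 + 1×15.999 = 125.17 g/mol.

125.17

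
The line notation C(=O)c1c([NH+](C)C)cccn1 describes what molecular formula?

Heavy atoms from the SMILES: 8 C, 2 N, 1 O.
Implicit hydrogens by atom environment:
  3 × C (aromatic): 1 H each → 3
  2 × C: 3 H each → 6
  2 × C (aromatic): no H
  1 × C: 1 H
  1 × N (charge +1): 1 H
  1 × N (aromatic): no H
  1 × O: no H
  Total hydrogens = 11.
Net charge +1.
Molecular formula: C8H11N2O+

C8H11N2O+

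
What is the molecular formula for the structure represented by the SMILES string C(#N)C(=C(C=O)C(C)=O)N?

C6H6N2O2

Heavy atoms from the SMILES: 6 C, 2 N, 2 O.
Implicit hydrogens by atom environment:
  4 × C: no H
  2 × O: no H
  1 × C: 3 H
  1 × C: 1 H
  1 × N: 2 H
  1 × N: no H
  Total hydrogens = 6.
Molecular formula: C6H6N2O2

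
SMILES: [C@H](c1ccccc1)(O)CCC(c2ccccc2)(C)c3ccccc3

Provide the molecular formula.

C23H24O

Heavy atoms from the SMILES: 23 C, 1 O.
Implicit hydrogens by atom environment:
  15 × C (aromatic): 1 H each → 15
  3 × C (aromatic): no H
  2 × C: 2 H each → 4
  1 × C: 3 H
  1 × C: 1 H
  1 × C: no H
  1 × O: 1 H
  Total hydrogens = 24.
Molecular formula: C23H24O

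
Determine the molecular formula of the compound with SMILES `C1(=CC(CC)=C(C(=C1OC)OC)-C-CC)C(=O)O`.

C14H20O4

Heavy atoms from the SMILES: 14 C, 4 O.
Implicit hydrogens by atom environment:
  5 × C (aromatic): no H
  4 × C: 3 H each → 12
  3 × C: 2 H each → 6
  3 × O: no H
  1 × C (aromatic): 1 H
  1 × C: no H
  1 × O: 1 H
  Total hydrogens = 20.
Molecular formula: C14H20O4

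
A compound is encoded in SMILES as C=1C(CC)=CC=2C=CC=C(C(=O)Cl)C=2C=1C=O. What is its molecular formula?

C14H11ClO2

Heavy atoms from the SMILES: 14 C, 1 Cl, 2 O.
Implicit hydrogens by atom environment:
  5 × C (aromatic): 1 H each → 5
  5 × C (aromatic): no H
  2 × O: no H
  1 × C: 3 H
  1 × C: 2 H
  1 × C: 1 H
  1 × C: no H
  1 × Cl: no H
  Total hydrogens = 11.
Molecular formula: C14H11ClO2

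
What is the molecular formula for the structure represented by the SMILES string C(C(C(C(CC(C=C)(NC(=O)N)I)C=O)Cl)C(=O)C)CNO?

C13H21ClIN3O4

Heavy atoms from the SMILES: 13 C, 1 Cl, 1 I, 3 N, 4 O.
Implicit hydrogens by atom environment:
  5 × C: 1 H each → 5
  4 × C: 2 H each → 8
  3 × C: no H
  3 × O: no H
  2 × N: 1 H each → 2
  1 × C: 3 H
  1 × Cl: no H
  1 × I: no H
  1 × N: 2 H
  1 × O: 1 H
  Total hydrogens = 21.
Molecular formula: C13H21ClIN3O4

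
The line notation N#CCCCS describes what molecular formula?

C4H7NS

Heavy atoms from the SMILES: 4 C, 1 N, 1 S.
Implicit hydrogens by atom environment:
  3 × C: 2 H each → 6
  1 × C: no H
  1 × N: no H
  1 × S: 1 H
  Total hydrogens = 7.
Molecular formula: C4H7NS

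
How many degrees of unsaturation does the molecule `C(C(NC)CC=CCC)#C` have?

Molecular formula from the SMILES: C9H15N.
DoU = (2C + 2 + N − H − X)/2 = (2·9 + 2 + 1 − 15 − 0)/2 = 6/2 = 3.
(Structurally: 0 ring(s) + 3 π bond(s) = 3.)

3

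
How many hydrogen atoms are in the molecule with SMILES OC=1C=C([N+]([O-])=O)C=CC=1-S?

Hydrogens are implicit in SMILES; fill each atom to its normal valence:
  3 × C (aromatic): 1 H each → 3
  3 × C (aromatic): no H
  1 × N (charge +1): no H
  1 × O: 1 H
  1 × O: no H
  1 × O (charge -1): no H
  1 × S: 1 H
  Total hydrogens = 5.

5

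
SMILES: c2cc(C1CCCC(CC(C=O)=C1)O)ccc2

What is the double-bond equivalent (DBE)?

Molecular formula from the SMILES: C15H18O2.
DoU = (2C + 2 + N − H − X)/2 = (2·15 + 2 + 0 − 18 − 0)/2 = 14/2 = 7.
(Structurally: 2 ring(s) + 5 π bond(s) = 7.)

7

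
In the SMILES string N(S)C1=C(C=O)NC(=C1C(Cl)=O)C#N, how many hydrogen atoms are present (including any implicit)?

Hydrogens are implicit in SMILES; fill each atom to its normal valence:
  4 × C (aromatic): no H
  2 × C: no H
  2 × O: no H
  1 × C: 1 H
  1 × Cl: no H
  1 × N (aromatic): 1 H
  1 × N: 1 H
  1 × N: no H
  1 × S: 1 H
  Total hydrogens = 4.

4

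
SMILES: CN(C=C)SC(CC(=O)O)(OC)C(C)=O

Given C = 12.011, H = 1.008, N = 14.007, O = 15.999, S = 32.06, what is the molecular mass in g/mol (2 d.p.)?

Molecular formula: C9H15NO4S.
M = 9×12.011 + 15×1.008 + 1×14.007 + 4×15.999 + 1×32.06 = 233.28 g/mol.

233.28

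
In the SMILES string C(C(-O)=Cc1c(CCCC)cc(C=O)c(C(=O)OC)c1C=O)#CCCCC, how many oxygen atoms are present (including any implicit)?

5

The symbol for oxygen appears 5 times in the SMILES.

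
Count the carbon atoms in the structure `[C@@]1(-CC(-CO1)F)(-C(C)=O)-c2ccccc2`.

The symbol for carbon appears 12 times in the SMILES. Lowercase c denotes aromatic carbon and counts toward C.

12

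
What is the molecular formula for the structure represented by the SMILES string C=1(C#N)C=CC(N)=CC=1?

C7H6N2

Heavy atoms from the SMILES: 7 C, 2 N.
Implicit hydrogens by atom environment:
  4 × C (aromatic): 1 H each → 4
  2 × C (aromatic): no H
  1 × C: no H
  1 × N: 2 H
  1 × N: no H
  Total hydrogens = 6.
Molecular formula: C7H6N2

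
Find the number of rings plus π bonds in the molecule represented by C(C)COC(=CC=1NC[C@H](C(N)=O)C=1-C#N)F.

6

Molecular formula from the SMILES: C11H14FN3O2.
DoU = (2C + 2 + N − H − X)/2 = (2·11 + 2 + 3 − 14 − 1)/2 = 12/2 = 6.
(Structurally: 1 ring(s) + 5 π bond(s) = 6.)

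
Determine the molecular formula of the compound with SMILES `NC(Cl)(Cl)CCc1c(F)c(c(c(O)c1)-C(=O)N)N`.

C10H12Cl2FN3O2

Heavy atoms from the SMILES: 10 C, 2 Cl, 1 F, 3 N, 2 O.
Implicit hydrogens by atom environment:
  5 × C (aromatic): no H
  3 × N: 2 H each → 6
  2 × C: 2 H each → 4
  2 × C: no H
  2 × Cl: no H
  1 × C (aromatic): 1 H
  1 × F: no H
  1 × O: 1 H
  1 × O: no H
  Total hydrogens = 12.
Molecular formula: C10H12Cl2FN3O2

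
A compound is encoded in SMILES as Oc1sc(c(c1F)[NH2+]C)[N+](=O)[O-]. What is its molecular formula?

Heavy atoms from the SMILES: 5 C, 1 F, 2 N, 3 O, 1 S.
Implicit hydrogens by atom environment:
  4 × C (aromatic): no H
  1 × C: 3 H
  1 × F: no H
  1 × N (charge +1): 2 H
  1 × N (charge +1): no H
  1 × O: 1 H
  1 × O: no H
  1 × O (charge -1): no H
  1 × S (aromatic): no H
  Total hydrogens = 6.
Net charge +1.
Molecular formula: C5H6FN2O3S+

C5H6FN2O3S+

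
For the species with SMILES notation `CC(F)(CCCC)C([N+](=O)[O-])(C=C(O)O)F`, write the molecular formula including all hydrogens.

C9H15F2NO4

Heavy atoms from the SMILES: 9 C, 2 F, 1 N, 4 O.
Implicit hydrogens by atom environment:
  3 × C: 2 H each → 6
  3 × C: no H
  2 × C: 3 H each → 6
  2 × F: no H
  2 × O: 1 H each → 2
  1 × C: 1 H
  1 × N (charge +1): no H
  1 × O: no H
  1 × O (charge -1): no H
  Total hydrogens = 15.
Molecular formula: C9H15F2NO4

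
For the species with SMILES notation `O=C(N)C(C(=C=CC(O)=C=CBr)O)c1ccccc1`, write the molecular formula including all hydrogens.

C14H12BrNO3

Heavy atoms from the SMILES: 1 Br, 14 C, 1 N, 3 O.
Implicit hydrogens by atom environment:
  5 × C (aromatic): 1 H each → 5
  5 × C: no H
  3 × C: 1 H each → 3
  2 × O: 1 H each → 2
  1 × Br: no H
  1 × C (aromatic): no H
  1 × N: 2 H
  1 × O: no H
  Total hydrogens = 12.
Molecular formula: C14H12BrNO3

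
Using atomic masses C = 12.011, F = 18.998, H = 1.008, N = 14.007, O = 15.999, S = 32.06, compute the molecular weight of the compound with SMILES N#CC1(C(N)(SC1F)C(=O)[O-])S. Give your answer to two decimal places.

207.22

Molecular formula: C5H4FN2O2S2-.
M = 5×12.011 + 1×18.998 + 4×1.008 + 2×14.007 + 2×15.999 + 2×32.06 = 207.22 g/mol.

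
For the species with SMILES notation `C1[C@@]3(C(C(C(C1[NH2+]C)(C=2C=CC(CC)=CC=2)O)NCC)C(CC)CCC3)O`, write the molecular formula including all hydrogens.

Heavy atoms from the SMILES: 23 C, 2 N, 2 O.
Implicit hydrogens by atom environment:
  7 × C: 2 H each → 14
  4 × C: 3 H each → 12
  4 × C: 1 H each → 4
  4 × C (aromatic): 1 H each → 4
  2 × C: no H
  2 × C (aromatic): no H
  2 × O: 1 H each → 2
  1 × N (charge +1): 2 H
  1 × N: 1 H
  Total hydrogens = 39.
Net charge +1.
Molecular formula: C23H39N2O2+

C23H39N2O2+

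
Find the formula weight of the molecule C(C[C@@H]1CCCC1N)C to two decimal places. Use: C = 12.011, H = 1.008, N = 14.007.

127.23

Molecular formula: C8H17N.
M = 8×12.011 + 17×1.008 + 1×14.007 = 127.23 g/mol.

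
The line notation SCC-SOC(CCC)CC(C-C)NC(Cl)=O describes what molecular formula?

Heavy atoms from the SMILES: 11 C, 1 Cl, 1 N, 2 O, 2 S.
Implicit hydrogens by atom environment:
  6 × C: 2 H each → 12
  2 × C: 3 H each → 6
  2 × C: 1 H each → 2
  2 × O: no H
  1 × C: no H
  1 × Cl: no H
  1 × N: 1 H
  1 × S: 1 H
  1 × S: no H
  Total hydrogens = 22.
Molecular formula: C11H22ClNO2S2

C11H22ClNO2S2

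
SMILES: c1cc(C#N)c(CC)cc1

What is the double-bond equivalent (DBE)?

6

Molecular formula from the SMILES: C9H9N.
DoU = (2C + 2 + N − H − X)/2 = (2·9 + 2 + 1 − 9 − 0)/2 = 12/2 = 6.
(Structurally: 1 ring(s) + 5 π bond(s) = 6.)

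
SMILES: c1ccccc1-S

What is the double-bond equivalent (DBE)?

Molecular formula from the SMILES: C6H6S.
DoU = (2C + 2 + N − H − X)/2 = (2·6 + 2 + 0 − 6 − 0)/2 = 8/2 = 4.
(Structurally: 1 ring(s) + 3 π bond(s) = 4.)

4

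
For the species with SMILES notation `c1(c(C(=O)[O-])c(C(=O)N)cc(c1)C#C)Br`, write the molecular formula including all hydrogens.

Heavy atoms from the SMILES: 1 Br, 10 C, 1 N, 3 O.
Implicit hydrogens by atom environment:
  4 × C (aromatic): no H
  3 × C: no H
  2 × C (aromatic): 1 H each → 2
  2 × O: no H
  1 × Br: no H
  1 × C: 1 H
  1 × N: 2 H
  1 × O (charge -1): no H
  Total hydrogens = 5.
Net charge -1.
Molecular formula: C10H5BrNO3-

C10H5BrNO3-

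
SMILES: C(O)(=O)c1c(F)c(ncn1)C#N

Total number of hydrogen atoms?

2

Hydrogens are implicit in SMILES; fill each atom to its normal valence:
  3 × C (aromatic): no H
  2 × C: no H
  2 × N (aromatic): no H
  1 × C (aromatic): 1 H
  1 × F: no H
  1 × N: no H
  1 × O: 1 H
  1 × O: no H
  Total hydrogens = 2.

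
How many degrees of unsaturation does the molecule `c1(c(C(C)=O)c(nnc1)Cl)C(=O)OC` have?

Molecular formula from the SMILES: C8H7ClN2O3.
DoU = (2C + 2 + N − H − X)/2 = (2·8 + 2 + 2 − 7 − 1)/2 = 12/2 = 6.
(Structurally: 1 ring(s) + 5 π bond(s) = 6.)

6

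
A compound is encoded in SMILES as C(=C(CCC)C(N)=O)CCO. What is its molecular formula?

Heavy atoms from the SMILES: 8 C, 1 N, 2 O.
Implicit hydrogens by atom environment:
  4 × C: 2 H each → 8
  2 × C: no H
  1 × C: 3 H
  1 × C: 1 H
  1 × N: 2 H
  1 × O: 1 H
  1 × O: no H
  Total hydrogens = 15.
Molecular formula: C8H15NO2

C8H15NO2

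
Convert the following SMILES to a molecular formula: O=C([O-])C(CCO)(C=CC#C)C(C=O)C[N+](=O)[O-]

C11H12NO6-

Heavy atoms from the SMILES: 11 C, 1 N, 6 O.
Implicit hydrogens by atom environment:
  5 × C: 1 H each → 5
  3 × C: 2 H each → 6
  3 × C: no H
  3 × O: no H
  2 × O (charge -1): no H
  1 × N (charge +1): no H
  1 × O: 1 H
  Total hydrogens = 12.
Net charge -1.
Molecular formula: C11H12NO6-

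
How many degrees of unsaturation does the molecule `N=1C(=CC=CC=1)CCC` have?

4

Molecular formula from the SMILES: C8H11N.
DoU = (2C + 2 + N − H − X)/2 = (2·8 + 2 + 1 − 11 − 0)/2 = 8/2 = 4.
(Structurally: 1 ring(s) + 3 π bond(s) = 4.)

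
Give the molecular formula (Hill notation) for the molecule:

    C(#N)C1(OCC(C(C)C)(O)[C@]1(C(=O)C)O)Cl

Heavy atoms from the SMILES: 10 C, 1 Cl, 1 N, 4 O.
Implicit hydrogens by atom environment:
  5 × C: no H
  3 × C: 3 H each → 9
  2 × O: 1 H each → 2
  2 × O: no H
  1 × C: 2 H
  1 × C: 1 H
  1 × Cl: no H
  1 × N: no H
  Total hydrogens = 14.
Molecular formula: C10H14ClNO4

C10H14ClNO4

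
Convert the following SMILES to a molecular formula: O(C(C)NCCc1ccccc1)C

C11H17NO

Heavy atoms from the SMILES: 11 C, 1 N, 1 O.
Implicit hydrogens by atom environment:
  5 × C (aromatic): 1 H each → 5
  2 × C: 3 H each → 6
  2 × C: 2 H each → 4
  1 × C: 1 H
  1 × C (aromatic): no H
  1 × N: 1 H
  1 × O: no H
  Total hydrogens = 17.
Molecular formula: C11H17NO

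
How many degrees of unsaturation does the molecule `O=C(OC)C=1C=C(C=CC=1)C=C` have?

Molecular formula from the SMILES: C10H10O2.
DoU = (2C + 2 + N − H − X)/2 = (2·10 + 2 + 0 − 10 − 0)/2 = 12/2 = 6.
(Structurally: 1 ring(s) + 5 π bond(s) = 6.)

6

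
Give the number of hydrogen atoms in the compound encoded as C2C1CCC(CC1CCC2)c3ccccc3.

Hydrogens are implicit in SMILES; fill each atom to its normal valence:
  7 × C: 2 H each → 14
  5 × C (aromatic): 1 H each → 5
  3 × C: 1 H each → 3
  1 × C (aromatic): no H
  Total hydrogens = 22.

22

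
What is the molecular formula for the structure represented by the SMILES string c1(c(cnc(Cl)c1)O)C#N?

C6H3ClN2O

Heavy atoms from the SMILES: 6 C, 1 Cl, 2 N, 1 O.
Implicit hydrogens by atom environment:
  3 × C (aromatic): no H
  2 × C (aromatic): 1 H each → 2
  1 × C: no H
  1 × Cl: no H
  1 × N (aromatic): no H
  1 × N: no H
  1 × O: 1 H
  Total hydrogens = 3.
Molecular formula: C6H3ClN2O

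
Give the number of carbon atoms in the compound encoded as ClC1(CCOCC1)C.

6

The symbol for carbon appears 6 times in the SMILES. (Cl is a single chlorine, not C + l.)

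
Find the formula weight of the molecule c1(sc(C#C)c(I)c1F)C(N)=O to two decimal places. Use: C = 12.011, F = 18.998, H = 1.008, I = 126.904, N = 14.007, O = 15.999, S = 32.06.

Molecular formula: C7H3FINOS.
M = 7×12.011 + 1×18.998 + 3×1.008 + 1×126.904 + 1×14.007 + 1×15.999 + 1×32.06 = 295.07 g/mol.

295.07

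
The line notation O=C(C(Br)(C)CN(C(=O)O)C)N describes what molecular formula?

Heavy atoms from the SMILES: 1 Br, 6 C, 2 N, 3 O.
Implicit hydrogens by atom environment:
  3 × C: no H
  2 × C: 3 H each → 6
  2 × O: no H
  1 × Br: no H
  1 × C: 2 H
  1 × N: 2 H
  1 × N: no H
  1 × O: 1 H
  Total hydrogens = 11.
Molecular formula: C6H11BrN2O3

C6H11BrN2O3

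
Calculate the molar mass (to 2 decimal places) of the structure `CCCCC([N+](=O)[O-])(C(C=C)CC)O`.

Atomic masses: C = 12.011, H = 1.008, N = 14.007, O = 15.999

201.27

Molecular formula: C10H19NO3.
M = 10×12.011 + 19×1.008 + 1×14.007 + 3×15.999 = 201.27 g/mol.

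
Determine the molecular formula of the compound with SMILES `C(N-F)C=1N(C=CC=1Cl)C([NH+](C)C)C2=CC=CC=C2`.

C14H18ClFN3+

Heavy atoms from the SMILES: 14 C, 1 Cl, 1 F, 3 N.
Implicit hydrogens by atom environment:
  7 × C (aromatic): 1 H each → 7
  3 × C (aromatic): no H
  2 × C: 3 H each → 6
  1 × C: 2 H
  1 × C: 1 H
  1 × Cl: no H
  1 × F: no H
  1 × N (charge +1): 1 H
  1 × N: 1 H
  1 × N (aromatic): no H
  Total hydrogens = 18.
Net charge +1.
Molecular formula: C14H18ClFN3+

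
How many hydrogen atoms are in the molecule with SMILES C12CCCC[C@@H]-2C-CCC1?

Hydrogens are implicit in SMILES; fill each atom to its normal valence:
  8 × C: 2 H each → 16
  2 × C: 1 H each → 2
  Total hydrogens = 18.

18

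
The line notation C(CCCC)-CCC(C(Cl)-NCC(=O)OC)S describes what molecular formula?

Heavy atoms from the SMILES: 12 C, 1 Cl, 1 N, 2 O, 1 S.
Implicit hydrogens by atom environment:
  7 × C: 2 H each → 14
  2 × C: 3 H each → 6
  2 × C: 1 H each → 2
  2 × O: no H
  1 × C: no H
  1 × Cl: no H
  1 × N: 1 H
  1 × S: 1 H
  Total hydrogens = 24.
Molecular formula: C12H24ClNO2S

C12H24ClNO2S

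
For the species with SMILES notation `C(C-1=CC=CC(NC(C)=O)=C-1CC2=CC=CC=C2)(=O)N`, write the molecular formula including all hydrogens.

Heavy atoms from the SMILES: 16 C, 2 N, 2 O.
Implicit hydrogens by atom environment:
  8 × C (aromatic): 1 H each → 8
  4 × C (aromatic): no H
  2 × C: no H
  2 × O: no H
  1 × C: 3 H
  1 × C: 2 H
  1 × N: 2 H
  1 × N: 1 H
  Total hydrogens = 16.
Molecular formula: C16H16N2O2

C16H16N2O2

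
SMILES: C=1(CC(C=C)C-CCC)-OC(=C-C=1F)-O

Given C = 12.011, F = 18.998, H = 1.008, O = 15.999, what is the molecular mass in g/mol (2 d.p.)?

212.26

Molecular formula: C12H17FO2.
M = 12×12.011 + 1×18.998 + 17×1.008 + 2×15.999 = 212.26 g/mol.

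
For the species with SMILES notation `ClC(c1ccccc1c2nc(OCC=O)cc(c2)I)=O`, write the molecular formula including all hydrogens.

C14H9ClINO3

Heavy atoms from the SMILES: 14 C, 1 Cl, 1 I, 1 N, 3 O.
Implicit hydrogens by atom environment:
  6 × C (aromatic): 1 H each → 6
  5 × C (aromatic): no H
  3 × O: no H
  1 × C: 2 H
  1 × C: 1 H
  1 × C: no H
  1 × Cl: no H
  1 × I: no H
  1 × N (aromatic): no H
  Total hydrogens = 9.
Molecular formula: C14H9ClINO3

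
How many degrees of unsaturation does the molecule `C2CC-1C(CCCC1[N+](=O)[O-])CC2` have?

Molecular formula from the SMILES: C10H17NO2.
DoU = (2C + 2 + N − H − X)/2 = (2·10 + 2 + 1 − 17 − 0)/2 = 6/2 = 3.
(Structurally: 2 ring(s) + 1 π bond(s) = 3.)

3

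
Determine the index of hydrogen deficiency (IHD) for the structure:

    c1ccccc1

4

Molecular formula from the SMILES: C6H6.
DoU = (2C + 2 + N − H − X)/2 = (2·6 + 2 + 0 − 6 − 0)/2 = 8/2 = 4.
(Structurally: 1 ring(s) + 3 π bond(s) = 4.)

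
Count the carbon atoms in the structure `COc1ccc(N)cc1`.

The symbol for carbon appears 7 times in the SMILES. Lowercase c denotes aromatic carbon and counts toward C.

7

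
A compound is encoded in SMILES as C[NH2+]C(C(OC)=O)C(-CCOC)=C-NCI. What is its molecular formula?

C10H20IN2O3+

Heavy atoms from the SMILES: 10 C, 1 I, 2 N, 3 O.
Implicit hydrogens by atom environment:
  3 × C: 3 H each → 9
  3 × C: 2 H each → 6
  3 × O: no H
  2 × C: 1 H each → 2
  2 × C: no H
  1 × I: no H
  1 × N (charge +1): 2 H
  1 × N: 1 H
  Total hydrogens = 20.
Net charge +1.
Molecular formula: C10H20IN2O3+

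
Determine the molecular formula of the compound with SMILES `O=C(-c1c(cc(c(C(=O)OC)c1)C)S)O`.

Heavy atoms from the SMILES: 10 C, 4 O, 1 S.
Implicit hydrogens by atom environment:
  4 × C (aromatic): no H
  3 × O: no H
  2 × C: 3 H each → 6
  2 × C (aromatic): 1 H each → 2
  2 × C: no H
  1 × O: 1 H
  1 × S: 1 H
  Total hydrogens = 10.
Molecular formula: C10H10O4S

C10H10O4S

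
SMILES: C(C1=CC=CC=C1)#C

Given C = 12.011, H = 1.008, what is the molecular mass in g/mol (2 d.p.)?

102.14

Molecular formula: C8H6.
M = 8×12.011 + 6×1.008 = 102.14 g/mol.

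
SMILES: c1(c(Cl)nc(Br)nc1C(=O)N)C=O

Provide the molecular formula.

Heavy atoms from the SMILES: 1 Br, 6 C, 1 Cl, 3 N, 2 O.
Implicit hydrogens by atom environment:
  4 × C (aromatic): no H
  2 × N (aromatic): no H
  2 × O: no H
  1 × Br: no H
  1 × C: 1 H
  1 × C: no H
  1 × Cl: no H
  1 × N: 2 H
  Total hydrogens = 3.
Molecular formula: C6H3BrClN3O2

C6H3BrClN3O2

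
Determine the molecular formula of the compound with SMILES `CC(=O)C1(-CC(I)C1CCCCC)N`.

Heavy atoms from the SMILES: 11 C, 1 I, 1 N, 1 O.
Implicit hydrogens by atom environment:
  5 × C: 2 H each → 10
  2 × C: 3 H each → 6
  2 × C: 1 H each → 2
  2 × C: no H
  1 × I: no H
  1 × N: 2 H
  1 × O: no H
  Total hydrogens = 20.
Molecular formula: C11H20INO

C11H20INO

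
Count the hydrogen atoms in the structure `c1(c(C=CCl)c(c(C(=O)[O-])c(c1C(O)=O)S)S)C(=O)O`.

6

Hydrogens are implicit in SMILES; fill each atom to its normal valence:
  6 × C (aromatic): no H
  3 × C: no H
  3 × O: no H
  2 × C: 1 H each → 2
  2 × O: 1 H each → 2
  2 × S: 1 H each → 2
  1 × Cl: no H
  1 × O (charge -1): no H
  Total hydrogens = 6.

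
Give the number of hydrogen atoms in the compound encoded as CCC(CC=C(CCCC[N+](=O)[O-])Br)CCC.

Hydrogens are implicit in SMILES; fill each atom to its normal valence:
  8 × C: 2 H each → 16
  2 × C: 3 H each → 6
  2 × C: 1 H each → 2
  1 × Br: no H
  1 × C: no H
  1 × N (charge +1): no H
  1 × O: no H
  1 × O (charge -1): no H
  Total hydrogens = 24.

24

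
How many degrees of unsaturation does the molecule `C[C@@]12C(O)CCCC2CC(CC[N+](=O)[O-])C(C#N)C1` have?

Molecular formula from the SMILES: C14H22N2O3.
DoU = (2C + 2 + N − H − X)/2 = (2·14 + 2 + 2 − 22 − 0)/2 = 10/2 = 5.
(Structurally: 2 ring(s) + 3 π bond(s) = 5.)

5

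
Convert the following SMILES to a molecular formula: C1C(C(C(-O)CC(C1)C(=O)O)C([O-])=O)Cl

Heavy atoms from the SMILES: 9 C, 1 Cl, 5 O.
Implicit hydrogens by atom environment:
  4 × C: 1 H each → 4
  3 × C: 2 H each → 6
  2 × C: no H
  2 × O: 1 H each → 2
  2 × O: no H
  1 × Cl: no H
  1 × O (charge -1): no H
  Total hydrogens = 12.
Net charge -1.
Molecular formula: C9H12ClO5-

C9H12ClO5-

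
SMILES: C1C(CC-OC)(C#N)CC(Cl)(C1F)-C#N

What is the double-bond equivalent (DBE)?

5

Molecular formula from the SMILES: C10H12ClFN2O.
DoU = (2C + 2 + N − H − X)/2 = (2·10 + 2 + 2 − 12 − 2)/2 = 10/2 = 5.
(Structurally: 1 ring(s) + 4 π bond(s) = 5.)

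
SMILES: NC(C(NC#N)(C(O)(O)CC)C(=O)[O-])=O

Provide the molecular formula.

Heavy atoms from the SMILES: 7 C, 3 N, 5 O.
Implicit hydrogens by atom environment:
  5 × C: no H
  2 × O: 1 H each → 2
  2 × O: no H
  1 × C: 3 H
  1 × C: 2 H
  1 × N: 2 H
  1 × N: 1 H
  1 × N: no H
  1 × O (charge -1): no H
  Total hydrogens = 10.
Net charge -1.
Molecular formula: C7H10N3O5-

C7H10N3O5-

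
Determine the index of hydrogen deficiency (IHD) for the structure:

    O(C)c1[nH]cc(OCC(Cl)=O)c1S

Molecular formula from the SMILES: C7H8ClNO3S.
DoU = (2C + 2 + N − H − X)/2 = (2·7 + 2 + 1 − 8 − 1)/2 = 8/2 = 4.
(Structurally: 1 ring(s) + 3 π bond(s) = 4.)

4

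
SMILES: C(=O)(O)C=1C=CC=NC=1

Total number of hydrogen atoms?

5

Hydrogens are implicit in SMILES; fill each atom to its normal valence:
  4 × C (aromatic): 1 H each → 4
  1 × C (aromatic): no H
  1 × C: no H
  1 × N (aromatic): no H
  1 × O: 1 H
  1 × O: no H
  Total hydrogens = 5.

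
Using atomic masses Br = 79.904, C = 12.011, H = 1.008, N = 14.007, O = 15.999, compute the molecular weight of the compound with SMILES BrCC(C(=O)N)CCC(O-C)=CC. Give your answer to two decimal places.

Molecular formula: C9H16BrNO2.
M = 1×79.904 + 9×12.011 + 16×1.008 + 1×14.007 + 2×15.999 = 250.14 g/mol.

250.14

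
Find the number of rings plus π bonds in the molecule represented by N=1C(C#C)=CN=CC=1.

6

Molecular formula from the SMILES: C6H4N2.
DoU = (2C + 2 + N − H − X)/2 = (2·6 + 2 + 2 − 4 − 0)/2 = 12/2 = 6.
(Structurally: 1 ring(s) + 5 π bond(s) = 6.)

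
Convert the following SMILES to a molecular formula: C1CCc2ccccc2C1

Heavy atoms from the SMILES: 10 C.
Implicit hydrogens by atom environment:
  4 × C: 2 H each → 8
  4 × C (aromatic): 1 H each → 4
  2 × C (aromatic): no H
  Total hydrogens = 12.
Molecular formula: C10H12

C10H12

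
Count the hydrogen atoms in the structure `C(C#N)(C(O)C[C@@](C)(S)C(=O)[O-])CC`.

Hydrogens are implicit in SMILES; fill each atom to its normal valence:
  3 × C: no H
  2 × C: 3 H each → 6
  2 × C: 2 H each → 4
  2 × C: 1 H each → 2
  1 × N: no H
  1 × O: 1 H
  1 × O: no H
  1 × O (charge -1): no H
  1 × S: 1 H
  Total hydrogens = 14.

14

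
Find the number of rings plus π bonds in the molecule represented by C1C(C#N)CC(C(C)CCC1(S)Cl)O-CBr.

3

Molecular formula from the SMILES: C11H17BrClNOS.
DoU = (2C + 2 + N − H − X)/2 = (2·11 + 2 + 1 − 17 − 2)/2 = 6/2 = 3.
(Structurally: 1 ring(s) + 2 π bond(s) = 3.)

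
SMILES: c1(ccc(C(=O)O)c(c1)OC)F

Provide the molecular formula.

C8H7FO3

Heavy atoms from the SMILES: 8 C, 1 F, 3 O.
Implicit hydrogens by atom environment:
  3 × C (aromatic): 1 H each → 3
  3 × C (aromatic): no H
  2 × O: no H
  1 × C: 3 H
  1 × C: no H
  1 × F: no H
  1 × O: 1 H
  Total hydrogens = 7.
Molecular formula: C8H7FO3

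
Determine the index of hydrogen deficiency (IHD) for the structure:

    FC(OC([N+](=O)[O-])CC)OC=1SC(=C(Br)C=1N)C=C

Molecular formula from the SMILES: C10H12BrFN2O4S.
DoU = (2C + 2 + N − H − X)/2 = (2·10 + 2 + 2 − 12 − 2)/2 = 10/2 = 5.
(Structurally: 1 ring(s) + 4 π bond(s) = 5.)

5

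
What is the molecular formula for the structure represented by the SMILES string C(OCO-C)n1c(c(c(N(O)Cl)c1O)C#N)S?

C8H10ClN3O4S

Heavy atoms from the SMILES: 8 C, 1 Cl, 3 N, 4 O, 1 S.
Implicit hydrogens by atom environment:
  4 × C (aromatic): no H
  2 × C: 2 H each → 4
  2 × N: no H
  2 × O: 1 H each → 2
  2 × O: no H
  1 × C: 3 H
  1 × C: no H
  1 × Cl: no H
  1 × N (aromatic): no H
  1 × S: 1 H
  Total hydrogens = 10.
Molecular formula: C8H10ClN3O4S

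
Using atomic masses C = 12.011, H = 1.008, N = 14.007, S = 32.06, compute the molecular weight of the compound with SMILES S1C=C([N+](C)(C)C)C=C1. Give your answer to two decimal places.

Molecular formula: C7H12NS+.
M = 7×12.011 + 12×1.008 + 1×14.007 + 1×32.06 = 142.24 g/mol.

142.24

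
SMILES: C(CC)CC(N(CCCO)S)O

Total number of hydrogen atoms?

19

Hydrogens are implicit in SMILES; fill each atom to its normal valence:
  6 × C: 2 H each → 12
  2 × O: 1 H each → 2
  1 × C: 3 H
  1 × C: 1 H
  1 × N: no H
  1 × S: 1 H
  Total hydrogens = 19.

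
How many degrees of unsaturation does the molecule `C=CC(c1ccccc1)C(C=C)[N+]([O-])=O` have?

Molecular formula from the SMILES: C12H13NO2.
DoU = (2C + 2 + N − H − X)/2 = (2·12 + 2 + 1 − 13 − 0)/2 = 14/2 = 7.
(Structurally: 1 ring(s) + 6 π bond(s) = 7.)

7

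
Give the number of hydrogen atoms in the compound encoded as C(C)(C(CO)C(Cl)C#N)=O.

Hydrogens are implicit in SMILES; fill each atom to its normal valence:
  2 × C: 1 H each → 2
  2 × C: no H
  1 × C: 3 H
  1 × C: 2 H
  1 × Cl: no H
  1 × N: no H
  1 × O: 1 H
  1 × O: no H
  Total hydrogens = 8.

8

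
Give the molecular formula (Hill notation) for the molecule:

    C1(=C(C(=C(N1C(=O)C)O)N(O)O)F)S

C6H7FN2O4S

Heavy atoms from the SMILES: 6 C, 1 F, 2 N, 4 O, 1 S.
Implicit hydrogens by atom environment:
  4 × C (aromatic): no H
  3 × O: 1 H each → 3
  1 × C: 3 H
  1 × C: no H
  1 × F: no H
  1 × N (aromatic): no H
  1 × N: no H
  1 × O: no H
  1 × S: 1 H
  Total hydrogens = 7.
Molecular formula: C6H7FN2O4S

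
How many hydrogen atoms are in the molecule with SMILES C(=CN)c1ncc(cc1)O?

Hydrogens are implicit in SMILES; fill each atom to its normal valence:
  3 × C (aromatic): 1 H each → 3
  2 × C: 1 H each → 2
  2 × C (aromatic): no H
  1 × N: 2 H
  1 × N (aromatic): no H
  1 × O: 1 H
  Total hydrogens = 8.

8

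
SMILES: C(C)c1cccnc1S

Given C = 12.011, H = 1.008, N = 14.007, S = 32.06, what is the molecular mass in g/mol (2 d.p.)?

139.22

Molecular formula: C7H9NS.
M = 7×12.011 + 9×1.008 + 1×14.007 + 1×32.06 = 139.22 g/mol.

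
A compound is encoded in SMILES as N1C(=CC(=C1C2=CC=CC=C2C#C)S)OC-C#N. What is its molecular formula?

Heavy atoms from the SMILES: 14 C, 2 N, 1 O, 1 S.
Implicit hydrogens by atom environment:
  5 × C (aromatic): 1 H each → 5
  5 × C (aromatic): no H
  2 × C: no H
  1 × C: 2 H
  1 × C: 1 H
  1 × N (aromatic): 1 H
  1 × N: no H
  1 × O: no H
  1 × S: 1 H
  Total hydrogens = 10.
Molecular formula: C14H10N2OS

C14H10N2OS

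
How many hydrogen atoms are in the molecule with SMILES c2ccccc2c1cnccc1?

9

Hydrogens are implicit in SMILES; fill each atom to its normal valence:
  9 × C (aromatic): 1 H each → 9
  2 × C (aromatic): no H
  1 × N (aromatic): no H
  Total hydrogens = 9.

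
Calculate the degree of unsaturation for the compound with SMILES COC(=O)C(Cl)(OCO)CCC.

1

Molecular formula from the SMILES: C7H13ClO4.
DoU = (2C + 2 + N − H − X)/2 = (2·7 + 2 + 0 − 13 − 1)/2 = 2/2 = 1.
(Structurally: 0 ring(s) + 1 π bond(s) = 1.)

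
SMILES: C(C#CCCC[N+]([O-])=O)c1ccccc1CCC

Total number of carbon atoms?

The symbol for carbon appears 15 times in the SMILES. Lowercase c denotes aromatic carbon and counts toward C.

15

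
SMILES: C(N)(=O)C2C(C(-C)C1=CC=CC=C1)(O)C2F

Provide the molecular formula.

Heavy atoms from the SMILES: 12 C, 1 F, 1 N, 2 O.
Implicit hydrogens by atom environment:
  5 × C (aromatic): 1 H each → 5
  3 × C: 1 H each → 3
  2 × C: no H
  1 × C: 3 H
  1 × C (aromatic): no H
  1 × F: no H
  1 × N: 2 H
  1 × O: 1 H
  1 × O: no H
  Total hydrogens = 14.
Molecular formula: C12H14FNO2

C12H14FNO2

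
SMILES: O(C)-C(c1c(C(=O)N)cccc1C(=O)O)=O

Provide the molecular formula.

Heavy atoms from the SMILES: 10 C, 1 N, 5 O.
Implicit hydrogens by atom environment:
  4 × O: no H
  3 × C (aromatic): 1 H each → 3
  3 × C (aromatic): no H
  3 × C: no H
  1 × C: 3 H
  1 × N: 2 H
  1 × O: 1 H
  Total hydrogens = 9.
Molecular formula: C10H9NO5

C10H9NO5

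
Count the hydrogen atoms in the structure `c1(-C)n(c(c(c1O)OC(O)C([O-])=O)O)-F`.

Hydrogens are implicit in SMILES; fill each atom to its normal valence:
  4 × C (aromatic): no H
  3 × O: 1 H each → 3
  2 × O: no H
  1 × C: 3 H
  1 × C: 1 H
  1 × C: no H
  1 × F: no H
  1 × N (aromatic): no H
  1 × O (charge -1): no H
  Total hydrogens = 7.

7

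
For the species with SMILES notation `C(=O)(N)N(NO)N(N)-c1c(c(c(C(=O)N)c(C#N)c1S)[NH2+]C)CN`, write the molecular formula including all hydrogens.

C11H18N9O3S+

Heavy atoms from the SMILES: 11 C, 9 N, 3 O, 1 S.
Implicit hydrogens by atom environment:
  6 × C (aromatic): no H
  4 × N: 2 H each → 8
  3 × C: no H
  3 × N: no H
  2 × O: no H
  1 × C: 3 H
  1 × C: 2 H
  1 × N (charge +1): 2 H
  1 × N: 1 H
  1 × O: 1 H
  1 × S: 1 H
  Total hydrogens = 18.
Net charge +1.
Molecular formula: C11H18N9O3S+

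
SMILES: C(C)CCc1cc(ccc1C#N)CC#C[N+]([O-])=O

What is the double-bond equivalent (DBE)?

9

Molecular formula from the SMILES: C14H14N2O2.
DoU = (2C + 2 + N − H − X)/2 = (2·14 + 2 + 2 − 14 − 0)/2 = 18/2 = 9.
(Structurally: 1 ring(s) + 8 π bond(s) = 9.)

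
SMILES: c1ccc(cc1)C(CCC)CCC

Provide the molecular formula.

Heavy atoms from the SMILES: 13 C.
Implicit hydrogens by atom environment:
  5 × C (aromatic): 1 H each → 5
  4 × C: 2 H each → 8
  2 × C: 3 H each → 6
  1 × C: 1 H
  1 × C (aromatic): no H
  Total hydrogens = 20.
Molecular formula: C13H20

C13H20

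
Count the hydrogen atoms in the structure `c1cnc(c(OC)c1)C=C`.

9

Hydrogens are implicit in SMILES; fill each atom to its normal valence:
  3 × C (aromatic): 1 H each → 3
  2 × C (aromatic): no H
  1 × C: 3 H
  1 × C: 2 H
  1 × C: 1 H
  1 × N (aromatic): no H
  1 × O: no H
  Total hydrogens = 9.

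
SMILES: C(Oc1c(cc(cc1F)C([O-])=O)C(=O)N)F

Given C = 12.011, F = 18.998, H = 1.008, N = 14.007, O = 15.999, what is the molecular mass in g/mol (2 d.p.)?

230.15

Molecular formula: C9H6F2NO4-.
M = 9×12.011 + 2×18.998 + 6×1.008 + 1×14.007 + 4×15.999 = 230.15 g/mol.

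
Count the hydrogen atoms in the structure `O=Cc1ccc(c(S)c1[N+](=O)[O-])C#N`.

Hydrogens are implicit in SMILES; fill each atom to its normal valence:
  4 × C (aromatic): no H
  2 × C (aromatic): 1 H each → 2
  2 × O: no H
  1 × C: 1 H
  1 × C: no H
  1 × N (charge +1): no H
  1 × N: no H
  1 × O (charge -1): no H
  1 × S: 1 H
  Total hydrogens = 4.

4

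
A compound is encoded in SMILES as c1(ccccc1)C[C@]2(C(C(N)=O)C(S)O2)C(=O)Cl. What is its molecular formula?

Heavy atoms from the SMILES: 12 C, 1 Cl, 1 N, 3 O, 1 S.
Implicit hydrogens by atom environment:
  5 × C (aromatic): 1 H each → 5
  3 × C: no H
  3 × O: no H
  2 × C: 1 H each → 2
  1 × C: 2 H
  1 × C (aromatic): no H
  1 × Cl: no H
  1 × N: 2 H
  1 × S: 1 H
  Total hydrogens = 12.
Molecular formula: C12H12ClNO3S

C12H12ClNO3S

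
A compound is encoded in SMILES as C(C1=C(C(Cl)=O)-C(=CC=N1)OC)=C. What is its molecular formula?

Heavy atoms from the SMILES: 9 C, 1 Cl, 1 N, 2 O.
Implicit hydrogens by atom environment:
  3 × C (aromatic): no H
  2 × C (aromatic): 1 H each → 2
  2 × O: no H
  1 × C: 3 H
  1 × C: 2 H
  1 × C: 1 H
  1 × C: no H
  1 × Cl: no H
  1 × N (aromatic): no H
  Total hydrogens = 8.
Molecular formula: C9H8ClNO2

C9H8ClNO2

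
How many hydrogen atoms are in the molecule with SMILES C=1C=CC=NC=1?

5

Hydrogens are implicit in SMILES; fill each atom to its normal valence:
  5 × C (aromatic): 1 H each → 5
  1 × N (aromatic): no H
  Total hydrogens = 5.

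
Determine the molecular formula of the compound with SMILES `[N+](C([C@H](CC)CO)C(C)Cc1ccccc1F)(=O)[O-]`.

Heavy atoms from the SMILES: 14 C, 1 F, 1 N, 3 O.
Implicit hydrogens by atom environment:
  4 × C (aromatic): 1 H each → 4
  3 × C: 2 H each → 6
  3 × C: 1 H each → 3
  2 × C: 3 H each → 6
  2 × C (aromatic): no H
  1 × F: no H
  1 × N (charge +1): no H
  1 × O: 1 H
  1 × O: no H
  1 × O (charge -1): no H
  Total hydrogens = 20.
Molecular formula: C14H20FNO3

C14H20FNO3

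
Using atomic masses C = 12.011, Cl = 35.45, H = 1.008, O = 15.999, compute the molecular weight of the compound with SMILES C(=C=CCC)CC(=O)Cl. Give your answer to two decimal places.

144.60

Molecular formula: C7H9ClO.
M = 7×12.011 + 1×35.45 + 9×1.008 + 1×15.999 = 144.60 g/mol.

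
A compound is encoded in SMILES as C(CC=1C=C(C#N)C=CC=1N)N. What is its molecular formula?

C9H11N3

Heavy atoms from the SMILES: 9 C, 3 N.
Implicit hydrogens by atom environment:
  3 × C (aromatic): 1 H each → 3
  3 × C (aromatic): no H
  2 × C: 2 H each → 4
  2 × N: 2 H each → 4
  1 × C: no H
  1 × N: no H
  Total hydrogens = 11.
Molecular formula: C9H11N3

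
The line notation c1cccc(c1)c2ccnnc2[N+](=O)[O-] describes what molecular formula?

C10H7N3O2

Heavy atoms from the SMILES: 10 C, 3 N, 2 O.
Implicit hydrogens by atom environment:
  7 × C (aromatic): 1 H each → 7
  3 × C (aromatic): no H
  2 × N (aromatic): no H
  1 × N (charge +1): no H
  1 × O: no H
  1 × O (charge -1): no H
  Total hydrogens = 7.
Molecular formula: C10H7N3O2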